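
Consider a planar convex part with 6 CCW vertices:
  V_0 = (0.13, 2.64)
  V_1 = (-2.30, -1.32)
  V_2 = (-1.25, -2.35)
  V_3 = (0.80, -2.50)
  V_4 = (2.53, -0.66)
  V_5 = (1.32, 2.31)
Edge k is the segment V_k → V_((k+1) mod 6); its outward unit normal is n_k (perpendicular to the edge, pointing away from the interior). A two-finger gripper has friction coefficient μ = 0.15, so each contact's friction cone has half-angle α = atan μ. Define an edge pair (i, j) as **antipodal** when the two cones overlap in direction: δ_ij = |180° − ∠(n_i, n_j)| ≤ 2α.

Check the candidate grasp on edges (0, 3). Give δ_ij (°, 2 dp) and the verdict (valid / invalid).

δ = 11.70°, valid

α = atan 0.15 = 8.53°;  2α = 17.06°
edge 0: e_0 = (-2.43, -3.96);  n_0 = (-0.8523, +0.5230)
edge 3: e_3 = (+1.73, +1.84);  n_3 = (+0.7285, -0.6850)
∠(n_0, n_3) = 168.30°
δ = |180° − 168.30°| = 11.70°
11.70° ≤ 2α = 17.06°  →  valid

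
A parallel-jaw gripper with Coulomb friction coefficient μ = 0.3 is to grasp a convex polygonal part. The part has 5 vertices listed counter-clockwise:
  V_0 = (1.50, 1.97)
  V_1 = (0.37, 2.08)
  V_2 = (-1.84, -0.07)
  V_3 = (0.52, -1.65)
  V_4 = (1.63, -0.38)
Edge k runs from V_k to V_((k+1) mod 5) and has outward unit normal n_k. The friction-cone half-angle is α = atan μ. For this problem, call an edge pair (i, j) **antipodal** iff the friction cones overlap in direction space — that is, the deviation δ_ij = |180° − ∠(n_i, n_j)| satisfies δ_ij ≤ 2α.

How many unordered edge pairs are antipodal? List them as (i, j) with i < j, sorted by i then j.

α = atan 0.3 = 16.70°;  2α = 33.40°
n_0 = (+0.0969, +0.9953)
n_1 = (-0.6973, +0.7168)
n_2 = (-0.5563, -0.8310)
n_3 = (+0.7529, -0.6581)
n_4 = (+0.9985, +0.0552)
  (0,1): δ = 130.23°  ·
  (0,2): δ = 28.24°  ✓
  (0,3): δ = 54.41°  ·
  (0,4): δ = 98.73°  ·
  (1,2): δ = 78.01°  ·
  (1,3): δ = 4.63°  ✓
  (1,4): δ = 48.95°  ·
  (2,3): δ = 97.35°  ·
  (2,4): δ = 53.03°  ·
  (3,4): δ = 135.68°  ·
antipodal pairs: 2

count = 2; pairs: (0,2), (1,3)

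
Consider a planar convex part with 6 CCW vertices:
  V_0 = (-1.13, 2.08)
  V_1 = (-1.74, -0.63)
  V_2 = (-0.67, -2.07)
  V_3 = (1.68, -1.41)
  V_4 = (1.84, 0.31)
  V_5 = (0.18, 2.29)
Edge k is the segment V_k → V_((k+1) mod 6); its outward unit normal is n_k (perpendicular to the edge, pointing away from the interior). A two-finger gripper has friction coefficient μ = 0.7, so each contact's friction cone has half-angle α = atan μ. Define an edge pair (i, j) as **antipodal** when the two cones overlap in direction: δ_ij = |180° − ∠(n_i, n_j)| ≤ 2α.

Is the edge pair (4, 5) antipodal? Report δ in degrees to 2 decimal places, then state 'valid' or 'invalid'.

δ = 120.87°, invalid

α = atan 0.7 = 34.99°;  2α = 69.98°
edge 4: e_4 = (-1.66, +1.98);  n_4 = (+0.7663, +0.6425)
edge 5: e_5 = (-1.31, -0.21);  n_5 = (-0.1583, +0.9874)
∠(n_4, n_5) = 59.13°
δ = |180° − 59.13°| = 120.87°
120.87° > 2α = 69.98°  →  invalid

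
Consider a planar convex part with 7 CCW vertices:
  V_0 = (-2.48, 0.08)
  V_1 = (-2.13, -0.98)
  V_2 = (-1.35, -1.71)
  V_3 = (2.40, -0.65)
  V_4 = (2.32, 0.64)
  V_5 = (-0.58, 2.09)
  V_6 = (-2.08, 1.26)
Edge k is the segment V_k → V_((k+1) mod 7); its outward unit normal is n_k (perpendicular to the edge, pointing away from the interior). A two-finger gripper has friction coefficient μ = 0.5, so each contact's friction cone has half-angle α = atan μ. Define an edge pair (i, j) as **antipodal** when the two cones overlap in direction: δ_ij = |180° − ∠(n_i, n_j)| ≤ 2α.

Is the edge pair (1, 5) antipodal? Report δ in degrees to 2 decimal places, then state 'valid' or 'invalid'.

α = atan 0.5 = 26.57°;  2α = 53.13°
edge 1: e_1 = (+0.78, -0.73);  n_1 = (-0.6833, -0.7301)
edge 5: e_5 = (-1.50, -0.83);  n_5 = (-0.4842, +0.8750)
∠(n_1, n_5) = 107.94°
δ = |180° − 107.94°| = 72.06°
72.06° > 2α = 53.13°  →  invalid

δ = 72.06°, invalid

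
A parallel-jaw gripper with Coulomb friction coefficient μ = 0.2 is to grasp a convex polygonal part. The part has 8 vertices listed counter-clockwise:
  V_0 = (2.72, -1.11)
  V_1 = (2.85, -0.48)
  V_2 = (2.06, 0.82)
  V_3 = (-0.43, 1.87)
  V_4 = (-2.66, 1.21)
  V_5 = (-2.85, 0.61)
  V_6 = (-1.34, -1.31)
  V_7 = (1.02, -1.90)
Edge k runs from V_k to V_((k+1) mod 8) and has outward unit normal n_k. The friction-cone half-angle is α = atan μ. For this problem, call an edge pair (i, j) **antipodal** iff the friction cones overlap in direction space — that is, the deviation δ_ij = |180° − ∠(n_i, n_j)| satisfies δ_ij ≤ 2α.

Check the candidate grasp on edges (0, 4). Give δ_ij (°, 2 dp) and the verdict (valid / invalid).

α = atan 0.2 = 11.31°;  2α = 22.62°
edge 0: e_0 = (+0.13, +0.63);  n_0 = (+0.9794, -0.2021)
edge 4: e_4 = (-0.19, -0.60);  n_4 = (-0.9533, +0.3019)
∠(n_0, n_4) = 174.09°
δ = |180° − 174.09°| = 5.91°
5.91° ≤ 2α = 22.62°  →  valid

δ = 5.91°, valid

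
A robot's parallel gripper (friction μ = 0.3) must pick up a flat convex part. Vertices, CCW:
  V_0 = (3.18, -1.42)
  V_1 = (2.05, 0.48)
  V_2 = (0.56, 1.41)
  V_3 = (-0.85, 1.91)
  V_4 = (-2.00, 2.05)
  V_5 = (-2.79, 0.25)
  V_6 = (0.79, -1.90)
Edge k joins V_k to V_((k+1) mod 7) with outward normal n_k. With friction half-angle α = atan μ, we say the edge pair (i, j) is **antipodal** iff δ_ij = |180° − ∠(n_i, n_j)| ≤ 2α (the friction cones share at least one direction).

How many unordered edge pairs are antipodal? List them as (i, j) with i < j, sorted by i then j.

count = 6; pairs: (0,5), (1,5), (2,5), (2,6), (3,5), (3,6)

α = atan 0.3 = 16.70°;  2α = 33.40°
n_0 = (+0.8595, +0.5112)
n_1 = (+0.5295, +0.8483)
n_2 = (+0.3342, +0.9425)
n_3 = (+0.1208, +0.9927)
n_4 = (-0.9157, +0.4019)
n_5 = (-0.5148, -0.8573)
n_6 = (+0.1969, -0.9804)
  (0,1): δ = 152.71°  ·
  (0,2): δ = 140.27°  ·
  (0,3): δ = 127.68°  ·
  (0,4): δ = 54.44°  ·
  (0,5): δ = 28.27°  ✓
  (0,6): δ = 70.61°  ·
  (1,2): δ = 167.55°  ·
  (1,3): δ = 154.97°  ·
  (1,4): δ = 81.73°  ·
  (1,5): δ = 0.98°  ✓
  (1,6): δ = 43.33°  ·
  (2,3): δ = 167.42°  ·
  (2,4): δ = 94.17°  ·
  (2,5): δ = 11.46°  ✓
  (2,6): δ = 30.88°  ✓
  (3,4): δ = 106.76°  ·
  (3,5): δ = 24.05°  ✓
  (3,6): δ = 18.30°  ✓
  (4,5): δ = 97.29°  ·
  (4,6): δ = 54.95°  ·
  (5,6): δ = 137.66°  ·
antipodal pairs: 6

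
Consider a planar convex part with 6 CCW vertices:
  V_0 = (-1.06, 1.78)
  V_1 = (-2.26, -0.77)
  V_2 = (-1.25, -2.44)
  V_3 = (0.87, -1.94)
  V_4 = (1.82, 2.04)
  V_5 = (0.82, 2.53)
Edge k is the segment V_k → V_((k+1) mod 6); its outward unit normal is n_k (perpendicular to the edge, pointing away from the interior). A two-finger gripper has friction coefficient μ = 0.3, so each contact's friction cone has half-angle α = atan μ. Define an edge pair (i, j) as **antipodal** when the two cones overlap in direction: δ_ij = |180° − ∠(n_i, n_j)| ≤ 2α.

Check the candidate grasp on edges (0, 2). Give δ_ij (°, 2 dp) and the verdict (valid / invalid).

δ = 51.53°, invalid

α = atan 0.3 = 16.70°;  2α = 33.40°
edge 0: e_0 = (-1.20, -2.55);  n_0 = (-0.9048, +0.4258)
edge 2: e_2 = (+2.12, +0.50);  n_2 = (+0.2296, -0.9733)
∠(n_0, n_2) = 128.47°
δ = |180° − 128.47°| = 51.53°
51.53° > 2α = 33.40°  →  invalid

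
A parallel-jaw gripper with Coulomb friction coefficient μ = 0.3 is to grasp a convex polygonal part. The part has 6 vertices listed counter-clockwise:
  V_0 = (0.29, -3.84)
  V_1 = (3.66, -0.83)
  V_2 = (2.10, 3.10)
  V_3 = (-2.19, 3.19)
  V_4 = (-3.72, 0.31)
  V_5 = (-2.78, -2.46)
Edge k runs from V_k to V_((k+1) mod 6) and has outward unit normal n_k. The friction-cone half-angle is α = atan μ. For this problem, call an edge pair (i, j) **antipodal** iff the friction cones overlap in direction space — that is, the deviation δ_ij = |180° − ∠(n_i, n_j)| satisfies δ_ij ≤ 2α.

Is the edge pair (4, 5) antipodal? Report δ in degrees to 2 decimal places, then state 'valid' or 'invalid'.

α = atan 0.3 = 16.70°;  2α = 33.40°
edge 4: e_4 = (+0.94, -2.77);  n_4 = (-0.9470, -0.3214)
edge 5: e_5 = (+3.07, -1.38);  n_5 = (-0.4100, -0.9121)
∠(n_4, n_5) = 47.05°
δ = |180° − 47.05°| = 132.95°
132.95° > 2α = 33.40°  →  invalid

δ = 132.95°, invalid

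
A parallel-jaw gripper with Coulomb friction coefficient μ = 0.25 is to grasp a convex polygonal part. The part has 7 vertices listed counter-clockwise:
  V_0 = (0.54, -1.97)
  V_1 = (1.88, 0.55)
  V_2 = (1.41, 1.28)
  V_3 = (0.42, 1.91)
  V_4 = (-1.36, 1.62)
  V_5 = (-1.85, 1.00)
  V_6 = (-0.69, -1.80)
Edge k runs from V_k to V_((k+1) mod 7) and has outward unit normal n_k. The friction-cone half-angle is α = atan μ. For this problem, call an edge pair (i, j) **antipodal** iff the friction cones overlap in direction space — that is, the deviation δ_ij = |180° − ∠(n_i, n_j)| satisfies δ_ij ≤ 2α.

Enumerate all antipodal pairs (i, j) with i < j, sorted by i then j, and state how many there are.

count = 4; pairs: (0,4), (1,5), (2,6), (3,6)

α = atan 0.25 = 14.04°;  2α = 28.07°
n_0 = (+0.8829, -0.4695)
n_1 = (+0.8408, +0.5413)
n_2 = (+0.5369, +0.8437)
n_3 = (-0.1608, +0.9870)
n_4 = (-0.7846, +0.6201)
n_5 = (-0.9239, -0.3827)
n_6 = (-0.1369, -0.9906)
  (0,1): δ = 119.22°  ·
  (0,2): δ = 94.47°  ·
  (0,3): δ = 52.74°  ·
  (0,4): δ = 10.32°  ✓
  (0,5): δ = 50.51°  ·
  (0,6): δ = 110.13°  ·
  (1,2): δ = 155.25°  ·
  (1,3): δ = 113.52°  ·
  (1,4): δ = 71.09°  ·
  (1,5): δ = 10.27°  ✓
  (1,6): δ = 49.36°  ·
  (2,3): δ = 138.28°  ·
  (2,4): δ = 95.85°  ·
  (2,5): δ = 35.03°  ·
  (2,6): δ = 24.60°  ✓
  (3,4): δ = 137.57°  ·
  (3,5): δ = 76.75°  ·
  (3,6): δ = 17.12°  ✓
  (4,5): δ = 119.18°  ·
  (4,6): δ = 59.55°  ·
  (5,6): δ = 120.37°  ·
antipodal pairs: 4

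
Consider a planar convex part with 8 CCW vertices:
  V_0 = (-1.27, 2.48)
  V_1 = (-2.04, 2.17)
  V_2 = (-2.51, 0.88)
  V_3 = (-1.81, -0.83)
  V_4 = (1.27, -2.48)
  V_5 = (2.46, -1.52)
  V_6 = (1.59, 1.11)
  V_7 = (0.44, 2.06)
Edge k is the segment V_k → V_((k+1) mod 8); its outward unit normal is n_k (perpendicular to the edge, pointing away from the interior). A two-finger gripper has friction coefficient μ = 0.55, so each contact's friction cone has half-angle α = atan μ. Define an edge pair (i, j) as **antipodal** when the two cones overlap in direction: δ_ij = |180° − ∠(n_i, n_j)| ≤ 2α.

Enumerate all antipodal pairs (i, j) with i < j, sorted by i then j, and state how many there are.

α = atan 0.55 = 28.81°;  2α = 57.62°
n_0 = (-0.3735, +0.9276)
n_1 = (-0.9396, +0.3423)
n_2 = (-0.9255, -0.3788)
n_3 = (-0.4722, -0.8815)
n_4 = (+0.6279, -0.7783)
n_5 = (+0.9494, +0.3141)
n_6 = (+0.6369, +0.7710)
n_7 = (+0.2385, +0.9711)
  (0,1): δ = 131.95°  ·
  (0,2): δ = 89.67°  ·
  (0,3): δ = 50.11°  ✓
  (0,4): δ = 16.96°  ✓
  (0,5): δ = 86.37°  ·
  (0,6): δ = 118.51°  ·
  (0,7): δ = 144.27°  ·
  (1,2): δ = 137.72°  ·
  (1,3): δ = 98.16°  ·
  (1,4): δ = 31.09°  ✓
  (1,5): δ = 38.32°  ✓
  (1,6): δ = 70.46°  ·
  (1,7): δ = 96.22°  ·
  (2,3): δ = 140.44°  ·
  (2,4): δ = 73.37°  ·
  (2,5): δ = 3.96°  ✓
  (2,6): δ = 28.18°  ✓
  (2,7): δ = 53.94°  ✓
  (3,4): δ = 112.93°  ·
  (3,5): δ = 43.52°  ✓
  (3,6): δ = 11.38°  ✓
  (3,7): δ = 14.38°  ✓
  (4,5): δ = 110.59°  ·
  (4,6): δ = 78.45°  ·
  (4,7): δ = 52.69°  ✓
  (5,6): δ = 147.86°  ·
  (5,7): δ = 122.10°  ·
  (6,7): δ = 154.24°  ·
antipodal pairs: 11

count = 11; pairs: (0,3), (0,4), (1,4), (1,5), (2,5), (2,6), (2,7), (3,5), (3,6), (3,7), (4,7)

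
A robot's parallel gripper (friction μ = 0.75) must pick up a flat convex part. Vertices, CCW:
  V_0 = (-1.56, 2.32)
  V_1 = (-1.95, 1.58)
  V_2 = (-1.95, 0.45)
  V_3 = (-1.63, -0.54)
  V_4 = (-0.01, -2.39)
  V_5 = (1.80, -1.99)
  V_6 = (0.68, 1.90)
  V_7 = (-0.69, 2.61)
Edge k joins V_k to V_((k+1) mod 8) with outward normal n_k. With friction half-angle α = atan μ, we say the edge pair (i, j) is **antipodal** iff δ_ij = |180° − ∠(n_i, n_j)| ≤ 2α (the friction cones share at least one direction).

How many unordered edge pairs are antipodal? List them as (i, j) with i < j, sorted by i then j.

count = 11; pairs: (0,4), (0,5), (1,5), (1,6), (2,5), (2,6), (3,5), (3,6), (3,7), (4,6), (4,7)

α = atan 0.75 = 36.87°;  2α = 73.74°
n_0 = (-0.8847, +0.4662)
n_1 = (-1.0000, -0.0000)
n_2 = (-0.9515, -0.3076)
n_3 = (-0.7523, -0.6588)
n_4 = (+0.2158, -0.9764)
n_5 = (+0.9610, +0.2767)
n_6 = (+0.4601, +0.8879)
n_7 = (-0.3162, +0.9487)
  (0,1): δ = 152.21°  ·
  (0,2): δ = 134.30°  ·
  (0,3): δ = 111.00°  ·
  (0,4): δ = 49.75°  ✓
  (0,5): δ = 43.85°  ✓
  (0,6): δ = 90.40°  ·
  (0,7): δ = 136.23°  ·
  (1,2): δ = 162.09°  ·
  (1,3): δ = 138.79°  ·
  (1,4): δ = 77.54°  ·
  (1,5): δ = 16.06°  ✓
  (1,6): δ = 62.60°  ✓
  (1,7): δ = 108.43°  ·
  (2,3): δ = 156.70°  ·
  (2,4): δ = 95.45°  ·
  (2,5): δ = 1.85°  ✓
  (2,6): δ = 44.69°  ✓
  (2,7): δ = 90.52°  ·
  (3,4): δ = 118.75°  ·
  (3,5): δ = 25.15°  ✓
  (3,6): δ = 21.40°  ✓
  (3,7): δ = 67.23°  ✓
  (4,5): δ = 86.40°  ·
  (4,6): δ = 39.86°  ✓
  (4,7): δ = 5.97°  ✓
  (5,6): δ = 133.46°  ·
  (5,7): δ = 87.63°  ·
  (6,7): δ = 134.17°  ·
antipodal pairs: 11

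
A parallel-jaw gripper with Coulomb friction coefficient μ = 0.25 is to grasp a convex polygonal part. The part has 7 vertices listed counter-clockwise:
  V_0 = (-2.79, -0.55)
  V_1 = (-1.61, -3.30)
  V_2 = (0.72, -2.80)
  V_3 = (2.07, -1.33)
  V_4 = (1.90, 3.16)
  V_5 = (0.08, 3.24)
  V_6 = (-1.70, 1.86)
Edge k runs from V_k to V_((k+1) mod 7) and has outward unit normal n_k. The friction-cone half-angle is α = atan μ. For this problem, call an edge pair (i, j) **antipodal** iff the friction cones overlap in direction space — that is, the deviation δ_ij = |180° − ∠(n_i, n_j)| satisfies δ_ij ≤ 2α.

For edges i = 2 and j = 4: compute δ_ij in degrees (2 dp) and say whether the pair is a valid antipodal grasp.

δ = 49.95°, invalid

α = atan 0.25 = 14.04°;  2α = 28.07°
edge 2: e_2 = (+1.35, +1.47);  n_2 = (+0.7365, -0.6764)
edge 4: e_4 = (-1.82, +0.08);  n_4 = (+0.0439, +0.9990)
∠(n_2, n_4) = 130.05°
δ = |180° − 130.05°| = 49.95°
49.95° > 2α = 28.07°  →  invalid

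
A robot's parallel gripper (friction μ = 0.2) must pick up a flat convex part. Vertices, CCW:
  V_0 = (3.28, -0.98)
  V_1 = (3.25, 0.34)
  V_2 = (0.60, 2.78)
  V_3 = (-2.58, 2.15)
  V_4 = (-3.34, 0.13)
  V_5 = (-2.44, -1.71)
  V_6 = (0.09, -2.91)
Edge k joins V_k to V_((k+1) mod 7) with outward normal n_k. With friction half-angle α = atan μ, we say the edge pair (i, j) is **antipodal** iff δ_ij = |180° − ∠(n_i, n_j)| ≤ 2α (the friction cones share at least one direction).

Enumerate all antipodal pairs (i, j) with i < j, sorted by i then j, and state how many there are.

α = atan 0.2 = 11.31°;  2α = 22.62°
n_0 = (+0.9997, +0.0227)
n_1 = (+0.6774, +0.7357)
n_2 = (-0.1943, +0.9809)
n_3 = (-0.9359, +0.3521)
n_4 = (-0.8983, -0.4394)
n_5 = (-0.4285, -0.9035)
n_6 = (+0.5176, -0.8556)
  (0,1): δ = 133.94°  ·
  (0,2): δ = 80.10°  ·
  (0,3): δ = 21.92°  ✓
  (0,4): δ = 24.76°  ·
  (0,5): δ = 63.32°  ·
  (0,6): δ = 119.87°  ·
  (1,2): δ = 126.16°  ·
  (1,3): δ = 67.98°  ·
  (1,4): δ = 21.30°  ✓
  (1,5): δ = 17.26°  ✓
  (1,6): δ = 73.81°  ·
  (2,3): δ = 121.82°  ·
  (2,4): δ = 75.14°  ·
  (2,5): δ = 36.58°  ·
  (2,6): δ = 19.97°  ✓
  (3,4): δ = 133.32°  ·
  (3,5): δ = 94.76°  ·
  (3,6): δ = 38.21°  ·
  (4,5): δ = 141.44°  ·
  (4,6): δ = 84.89°  ·
  (5,6): δ = 123.45°  ·
antipodal pairs: 4

count = 4; pairs: (0,3), (1,4), (1,5), (2,6)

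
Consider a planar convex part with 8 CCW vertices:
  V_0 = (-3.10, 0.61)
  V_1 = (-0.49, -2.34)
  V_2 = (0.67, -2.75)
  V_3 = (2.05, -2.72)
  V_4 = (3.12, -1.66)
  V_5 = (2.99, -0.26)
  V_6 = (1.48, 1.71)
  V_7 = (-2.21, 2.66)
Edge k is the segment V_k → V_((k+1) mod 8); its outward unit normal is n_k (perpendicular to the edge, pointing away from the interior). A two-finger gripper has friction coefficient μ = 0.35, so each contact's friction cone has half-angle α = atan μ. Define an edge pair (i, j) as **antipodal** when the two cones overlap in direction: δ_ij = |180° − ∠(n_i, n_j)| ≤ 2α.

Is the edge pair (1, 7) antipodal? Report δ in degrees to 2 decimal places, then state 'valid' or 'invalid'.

α = atan 0.35 = 19.29°;  2α = 38.58°
edge 1: e_1 = (+1.16, -0.41);  n_1 = (-0.3332, -0.9428)
edge 7: e_7 = (-0.89, -2.05);  n_7 = (-0.9173, +0.3982)
∠(n_1, n_7) = 94.00°
δ = |180° − 94.00°| = 86.00°
86.00° > 2α = 38.58°  →  invalid

δ = 86.00°, invalid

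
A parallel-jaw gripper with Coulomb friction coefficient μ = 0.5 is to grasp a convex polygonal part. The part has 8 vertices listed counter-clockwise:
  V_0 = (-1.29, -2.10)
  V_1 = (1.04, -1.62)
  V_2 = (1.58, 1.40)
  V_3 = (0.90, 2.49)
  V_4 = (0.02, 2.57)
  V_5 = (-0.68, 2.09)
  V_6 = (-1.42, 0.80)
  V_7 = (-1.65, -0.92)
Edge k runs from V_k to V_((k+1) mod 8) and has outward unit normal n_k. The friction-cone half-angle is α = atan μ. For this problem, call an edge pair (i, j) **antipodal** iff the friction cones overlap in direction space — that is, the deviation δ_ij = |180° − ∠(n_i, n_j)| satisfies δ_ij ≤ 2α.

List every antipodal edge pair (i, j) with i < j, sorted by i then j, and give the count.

α = atan 0.5 = 26.57°;  2α = 53.13°
n_0 = (+0.2018, -0.9794)
n_1 = (+0.9844, -0.1760)
n_2 = (+0.8484, +0.5293)
n_3 = (+0.0905, +0.9959)
n_4 = (-0.5655, +0.8247)
n_5 = (-0.8674, +0.4976)
n_6 = (-0.9912, +0.1325)
n_7 = (-0.9565, -0.2918)
  (0,1): δ = 111.78°  ·
  (0,2): δ = 69.68°  ·
  (0,3): δ = 16.84°  ✓
  (0,4): δ = 22.80°  ✓
  (0,5): δ = 48.52°  ✓
  (0,6): δ = 70.74°  ·
  (0,7): δ = 95.33°  ·
  (1,2): δ = 137.90°  ·
  (1,3): δ = 85.06°  ·
  (1,4): δ = 45.42°  ✓
  (1,5): δ = 19.70°  ✓
  (1,6): δ = 2.52°  ✓
  (1,7): δ = 27.10°  ✓
  (2,3): δ = 127.15°  ·
  (2,4): δ = 87.52°  ·
  (2,5): δ = 61.80°  ·
  (2,6): δ = 39.57°  ✓
  (2,7): δ = 14.99°  ✓
  (3,4): δ = 140.37°  ·
  (3,5): δ = 114.65°  ·
  (3,6): δ = 92.42°  ·
  (3,7): δ = 67.84°  ·
  (4,5): δ = 154.28°  ·
  (4,6): δ = 132.06°  ·
  (4,7): δ = 107.47°  ·
  (5,6): δ = 157.78°  ·
  (5,7): δ = 133.19°  ·
  (6,7): δ = 155.42°  ·
antipodal pairs: 9

count = 9; pairs: (0,3), (0,4), (0,5), (1,4), (1,5), (1,6), (1,7), (2,6), (2,7)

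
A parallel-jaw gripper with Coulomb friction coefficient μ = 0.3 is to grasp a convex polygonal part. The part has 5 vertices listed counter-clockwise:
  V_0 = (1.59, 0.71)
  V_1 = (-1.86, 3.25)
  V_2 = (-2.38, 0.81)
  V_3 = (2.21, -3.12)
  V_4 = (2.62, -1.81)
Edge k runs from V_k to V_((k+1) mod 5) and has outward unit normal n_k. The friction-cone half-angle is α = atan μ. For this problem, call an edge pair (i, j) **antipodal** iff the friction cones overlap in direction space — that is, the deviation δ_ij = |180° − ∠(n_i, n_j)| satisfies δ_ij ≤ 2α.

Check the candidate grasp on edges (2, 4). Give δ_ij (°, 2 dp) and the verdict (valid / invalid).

α = atan 0.3 = 16.70°;  2α = 33.40°
edge 2: e_2 = (+4.59, -3.93);  n_2 = (-0.6504, -0.7596)
edge 4: e_4 = (-1.03, +2.52);  n_4 = (+0.9257, +0.3783)
∠(n_2, n_4) = 152.80°
δ = |180° − 152.80°| = 27.20°
27.20° ≤ 2α = 33.40°  →  valid

δ = 27.20°, valid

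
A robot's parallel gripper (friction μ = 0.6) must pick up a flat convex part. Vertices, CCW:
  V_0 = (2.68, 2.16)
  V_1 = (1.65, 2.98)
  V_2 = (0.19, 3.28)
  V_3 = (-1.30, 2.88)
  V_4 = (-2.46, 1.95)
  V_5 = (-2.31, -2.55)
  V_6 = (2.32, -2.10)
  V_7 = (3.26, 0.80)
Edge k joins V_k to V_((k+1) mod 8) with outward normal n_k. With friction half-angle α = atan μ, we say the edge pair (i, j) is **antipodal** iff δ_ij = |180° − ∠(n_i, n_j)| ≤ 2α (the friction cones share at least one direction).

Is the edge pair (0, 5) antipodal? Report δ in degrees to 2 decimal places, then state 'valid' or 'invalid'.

α = atan 0.6 = 30.96°;  2α = 61.93°
edge 0: e_0 = (-1.03, +0.82);  n_0 = (+0.6228, +0.7823)
edge 5: e_5 = (+4.63, +0.45);  n_5 = (+0.0967, -0.9953)
∠(n_0, n_5) = 135.92°
δ = |180° − 135.92°| = 44.08°
44.08° ≤ 2α = 61.93°  →  valid

δ = 44.08°, valid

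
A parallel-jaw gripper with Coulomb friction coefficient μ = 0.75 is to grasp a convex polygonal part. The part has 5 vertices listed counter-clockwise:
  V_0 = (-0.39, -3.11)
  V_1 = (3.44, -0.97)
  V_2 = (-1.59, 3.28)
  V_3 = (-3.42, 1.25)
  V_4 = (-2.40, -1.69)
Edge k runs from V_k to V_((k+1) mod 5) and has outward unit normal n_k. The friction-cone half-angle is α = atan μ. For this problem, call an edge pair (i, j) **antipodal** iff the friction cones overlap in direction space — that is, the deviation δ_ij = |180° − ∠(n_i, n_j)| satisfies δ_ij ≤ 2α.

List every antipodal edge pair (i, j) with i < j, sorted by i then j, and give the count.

α = atan 0.75 = 36.87°;  2α = 73.74°
n_0 = (+0.4878, -0.8730)
n_1 = (+0.6454, +0.7638)
n_2 = (-0.7427, +0.6696)
n_3 = (-0.9448, -0.3278)
n_4 = (-0.5770, -0.8167)
  (0,1): δ = 69.39°  ✓
  (0,2): δ = 18.77°  ✓
  (0,3): δ = 79.94°  ·
  (0,4): δ = 115.57°  ·
  (1,2): δ = 91.84°  ·
  (1,3): δ = 30.67°  ✓
  (1,4): δ = 4.96°  ✓
  (2,3): δ = 118.83°  ·
  (2,4): δ = 83.21°  ·
  (3,4): δ = 144.37°  ·
antipodal pairs: 4

count = 4; pairs: (0,1), (0,2), (1,3), (1,4)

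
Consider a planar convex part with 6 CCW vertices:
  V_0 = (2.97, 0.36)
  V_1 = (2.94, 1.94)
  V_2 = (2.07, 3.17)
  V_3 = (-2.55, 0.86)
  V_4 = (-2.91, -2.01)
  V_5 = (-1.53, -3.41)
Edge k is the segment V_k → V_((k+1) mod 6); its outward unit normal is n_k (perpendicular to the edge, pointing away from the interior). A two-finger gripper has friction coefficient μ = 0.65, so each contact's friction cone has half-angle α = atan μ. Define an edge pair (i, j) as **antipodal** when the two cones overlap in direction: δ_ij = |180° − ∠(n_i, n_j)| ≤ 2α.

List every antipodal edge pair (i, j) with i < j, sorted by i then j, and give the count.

count = 7; pairs: (0,2), (0,3), (0,4), (1,3), (1,4), (2,5), (3,5)

α = atan 0.65 = 33.02°;  2α = 66.05°
n_0 = (+0.9998, +0.0190)
n_1 = (+0.8164, +0.5775)
n_2 = (-0.4472, +0.8944)
n_3 = (-0.9922, +0.1245)
n_4 = (-0.7122, -0.7020)
n_5 = (+0.6422, -0.7665)
  (0,1): δ = 145.82°  ·
  (0,2): δ = 64.52°  ✓
  (0,3): δ = 8.24°  ✓
  (0,4): δ = 43.50°  ✓
  (0,5): δ = 128.87°  ·
  (1,2): δ = 98.71°  ·
  (1,3): δ = 42.42°  ✓
  (1,4): δ = 9.32°  ✓
  (1,5): δ = 94.68°  ·
  (2,3): δ = 123.71°  ·
  (2,4): δ = 71.98°  ·
  (2,5): δ = 13.39°  ✓
  (3,4): δ = 128.26°  ·
  (3,5): δ = 42.89°  ✓
  (4,5): δ = 94.63°  ·
antipodal pairs: 7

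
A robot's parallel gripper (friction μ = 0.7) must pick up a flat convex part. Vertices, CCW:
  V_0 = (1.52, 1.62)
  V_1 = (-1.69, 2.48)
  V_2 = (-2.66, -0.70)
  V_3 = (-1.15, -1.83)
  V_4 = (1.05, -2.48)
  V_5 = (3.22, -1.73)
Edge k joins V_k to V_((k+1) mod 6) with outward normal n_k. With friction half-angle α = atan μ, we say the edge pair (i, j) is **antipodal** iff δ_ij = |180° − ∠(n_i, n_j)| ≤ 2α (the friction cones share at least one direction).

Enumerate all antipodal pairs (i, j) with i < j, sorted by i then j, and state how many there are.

count = 7; pairs: (0,2), (0,3), (0,4), (1,4), (1,5), (2,5), (3,5)

α = atan 0.7 = 34.99°;  2α = 69.98°
n_0 = (+0.2588, +0.9659)
n_1 = (-0.9565, +0.2918)
n_2 = (-0.5992, -0.8006)
n_3 = (-0.2833, -0.9590)
n_4 = (+0.3267, -0.9451)
n_5 = (+0.8917, +0.4525)
  (0,1): δ = 91.97°  ·
  (0,2): δ = 21.81°  ✓
  (0,3): δ = 1.46°  ✓
  (0,4): δ = 34.06°  ✓
  (0,5): δ = 131.90°  ·
  (1,2): δ = 109.85°  ·
  (1,3): δ = 89.50°  ·
  (1,4): δ = 53.97°  ✓
  (1,5): δ = 43.87°  ✓
  (2,3): δ = 159.65°  ·
  (2,4): δ = 124.12°  ·
  (2,5): δ = 26.28°  ✓
  (3,4): δ = 144.47°  ·
  (3,5): δ = 46.63°  ✓
  (4,5): δ = 82.16°  ·
antipodal pairs: 7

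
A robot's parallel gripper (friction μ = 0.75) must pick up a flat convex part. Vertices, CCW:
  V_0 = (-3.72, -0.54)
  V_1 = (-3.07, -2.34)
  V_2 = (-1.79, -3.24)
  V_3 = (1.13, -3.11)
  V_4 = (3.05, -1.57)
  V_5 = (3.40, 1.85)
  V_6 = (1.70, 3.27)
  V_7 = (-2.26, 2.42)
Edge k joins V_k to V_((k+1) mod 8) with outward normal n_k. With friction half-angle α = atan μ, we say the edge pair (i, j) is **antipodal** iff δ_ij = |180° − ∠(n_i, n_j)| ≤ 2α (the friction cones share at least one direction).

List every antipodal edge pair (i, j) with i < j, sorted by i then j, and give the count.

α = atan 0.75 = 36.87°;  2α = 73.74°
n_0 = (-0.9406, -0.3396)
n_1 = (-0.5752, -0.8180)
n_2 = (+0.0445, -0.9990)
n_3 = (+0.6257, -0.7801)
n_4 = (+0.9948, -0.1018)
n_5 = (+0.6411, +0.7675)
n_6 = (-0.2099, +0.9777)
n_7 = (-0.8968, +0.4424)
  (0,1): δ = 144.97°  ·
  (0,2): δ = 107.31°  ·
  (0,3): δ = 71.12°  ✓
  (0,4): δ = 25.70°  ✓
  (0,5): δ = 30.27°  ✓
  (0,6): δ = 82.26°  ·
  (0,7): δ = 133.89°  ·
  (1,2): δ = 142.34°  ·
  (1,3): δ = 106.16°  ·
  (1,4): δ = 60.73°  ✓
  (1,5): δ = 4.76°  ✓
  (1,6): δ = 47.23°  ✓
  (1,7): δ = 98.86°  ·
  (2,3): δ = 143.82°  ·
  (2,4): δ = 98.39°  ·
  (2,5): δ = 42.42°  ✓
  (2,6): δ = 9.57°  ✓
  (2,7): δ = 61.20°  ✓
  (3,4): δ = 134.58°  ·
  (3,5): δ = 78.60°  ·
  (3,6): δ = 26.62°  ✓
  (3,7): δ = 25.01°  ✓
  (4,5): δ = 124.03°  ·
  (4,6): δ = 72.04°  ✓
  (4,7): δ = 20.41°  ✓
  (5,6): δ = 128.01°  ·
  (5,7): δ = 76.38°  ·
  (6,7): δ = 128.37°  ·
antipodal pairs: 13

count = 13; pairs: (0,3), (0,4), (0,5), (1,4), (1,5), (1,6), (2,5), (2,6), (2,7), (3,6), (3,7), (4,6), (4,7)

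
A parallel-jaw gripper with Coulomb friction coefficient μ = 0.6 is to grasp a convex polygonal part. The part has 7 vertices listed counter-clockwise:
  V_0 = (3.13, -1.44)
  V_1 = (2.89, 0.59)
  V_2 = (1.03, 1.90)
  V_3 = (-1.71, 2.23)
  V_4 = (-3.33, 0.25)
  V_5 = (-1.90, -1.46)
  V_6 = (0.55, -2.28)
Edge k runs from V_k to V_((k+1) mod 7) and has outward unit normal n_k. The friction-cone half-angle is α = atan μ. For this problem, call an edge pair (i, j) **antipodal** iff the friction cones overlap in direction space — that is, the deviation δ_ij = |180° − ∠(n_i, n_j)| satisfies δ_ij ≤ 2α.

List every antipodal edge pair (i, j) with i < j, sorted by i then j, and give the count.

α = atan 0.6 = 30.96°;  2α = 61.93°
n_0 = (+0.9931, +0.1174)
n_1 = (+0.5758, +0.8176)
n_2 = (+0.1196, +0.9928)
n_3 = (-0.7740, +0.6332)
n_4 = (-0.7671, -0.6415)
n_5 = (-0.3174, -0.9483)
n_6 = (+0.3096, -0.9509)
  (0,1): δ = 131.90°  ·
  (0,2): δ = 103.61°  ·
  (0,3): δ = 46.03°  ✓
  (0,4): δ = 33.16°  ✓
  (0,5): δ = 64.75°  ·
  (0,6): δ = 101.29°  ·
  (1,2): δ = 151.71°  ·
  (1,3): δ = 94.13°  ·
  (1,4): δ = 14.94°  ✓
  (1,5): δ = 16.65°  ✓
  (1,6): δ = 53.19°  ✓
  (2,3): δ = 122.42°  ·
  (2,4): δ = 43.23°  ✓
  (2,5): δ = 11.64°  ✓
  (2,6): δ = 24.90°  ✓
  (3,4): δ = 100.81°  ·
  (3,5): δ = 69.22°  ·
  (3,6): δ = 32.68°  ✓
  (4,5): δ = 148.41°  ·
  (4,6): δ = 111.87°  ·
  (5,6): δ = 143.46°  ·
antipodal pairs: 9

count = 9; pairs: (0,3), (0,4), (1,4), (1,5), (1,6), (2,4), (2,5), (2,6), (3,6)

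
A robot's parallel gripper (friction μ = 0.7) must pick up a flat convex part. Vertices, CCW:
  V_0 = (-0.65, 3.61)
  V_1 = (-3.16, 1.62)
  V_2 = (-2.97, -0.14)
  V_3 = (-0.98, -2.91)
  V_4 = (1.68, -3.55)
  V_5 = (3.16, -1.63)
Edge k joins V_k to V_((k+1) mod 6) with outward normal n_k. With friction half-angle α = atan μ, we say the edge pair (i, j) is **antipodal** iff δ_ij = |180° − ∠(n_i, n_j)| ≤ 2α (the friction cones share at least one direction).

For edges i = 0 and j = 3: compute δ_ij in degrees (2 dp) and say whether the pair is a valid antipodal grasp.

α = atan 0.7 = 34.99°;  2α = 69.98°
edge 0: e_0 = (-2.51, -1.99);  n_0 = (-0.6213, +0.7836)
edge 3: e_3 = (+2.66, -0.64);  n_3 = (-0.2339, -0.9723)
∠(n_0, n_3) = 128.06°
δ = |180° − 128.06°| = 51.94°
51.94° ≤ 2α = 69.98°  →  valid

δ = 51.94°, valid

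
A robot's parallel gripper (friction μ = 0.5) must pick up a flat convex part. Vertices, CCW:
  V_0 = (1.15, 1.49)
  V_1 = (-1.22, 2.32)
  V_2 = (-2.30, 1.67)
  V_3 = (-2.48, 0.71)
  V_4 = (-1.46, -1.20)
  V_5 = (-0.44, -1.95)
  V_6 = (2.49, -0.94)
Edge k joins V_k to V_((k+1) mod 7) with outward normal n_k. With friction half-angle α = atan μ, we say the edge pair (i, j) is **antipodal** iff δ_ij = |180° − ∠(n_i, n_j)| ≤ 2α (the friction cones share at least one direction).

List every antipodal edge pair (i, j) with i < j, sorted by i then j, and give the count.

count = 7; pairs: (0,3), (0,4), (0,5), (1,5), (2,6), (3,6), (4,6)

α = atan 0.5 = 26.57°;  2α = 53.13°
n_0 = (+0.3305, +0.9438)
n_1 = (-0.5157, +0.8568)
n_2 = (-0.9829, +0.1843)
n_3 = (-0.8821, -0.4711)
n_4 = (-0.5924, -0.8057)
n_5 = (+0.3259, -0.9454)
n_6 = (+0.8757, +0.4829)
  (0,1): δ = 129.66°  ·
  (0,2): δ = 81.32°  ·
  (0,3): δ = 42.60°  ✓
  (0,4): δ = 17.03°  ✓
  (0,5): δ = 38.32°  ✓
  (0,6): δ = 138.17°  ·
  (1,2): δ = 131.66°  ·
  (1,3): δ = 92.94°  ·
  (1,4): δ = 67.37°  ·
  (1,5): δ = 12.02°  ✓
  (1,6): δ = 87.83°  ·
  (2,3): δ = 141.28°  ·
  (2,4): δ = 115.71°  ·
  (2,5): δ = 60.36°  ·
  (2,6): δ = 39.49°  ✓
  (3,4): δ = 154.43°  ·
  (3,5): δ = 99.08°  ·
  (3,6): δ = 0.77°  ✓
  (4,5): δ = 124.65°  ·
  (4,6): δ = 24.80°  ✓
  (5,6): δ = 80.15°  ·
antipodal pairs: 7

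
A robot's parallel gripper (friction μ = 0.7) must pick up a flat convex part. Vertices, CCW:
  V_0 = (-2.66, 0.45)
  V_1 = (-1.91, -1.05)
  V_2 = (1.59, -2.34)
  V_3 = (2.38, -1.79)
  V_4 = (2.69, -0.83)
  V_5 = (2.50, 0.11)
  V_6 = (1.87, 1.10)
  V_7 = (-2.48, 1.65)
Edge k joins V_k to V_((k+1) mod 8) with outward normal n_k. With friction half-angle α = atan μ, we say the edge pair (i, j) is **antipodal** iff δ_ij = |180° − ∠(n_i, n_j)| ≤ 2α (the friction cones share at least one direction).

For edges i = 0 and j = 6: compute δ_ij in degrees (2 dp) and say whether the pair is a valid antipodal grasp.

α = atan 0.7 = 34.99°;  2α = 69.98°
edge 0: e_0 = (+0.75, -1.50);  n_0 = (-0.8944, -0.4472)
edge 6: e_6 = (-4.35, +0.55);  n_6 = (+0.1254, +0.9921)
∠(n_0, n_6) = 123.77°
δ = |180° − 123.77°| = 56.23°
56.23° ≤ 2α = 69.98°  →  valid

δ = 56.23°, valid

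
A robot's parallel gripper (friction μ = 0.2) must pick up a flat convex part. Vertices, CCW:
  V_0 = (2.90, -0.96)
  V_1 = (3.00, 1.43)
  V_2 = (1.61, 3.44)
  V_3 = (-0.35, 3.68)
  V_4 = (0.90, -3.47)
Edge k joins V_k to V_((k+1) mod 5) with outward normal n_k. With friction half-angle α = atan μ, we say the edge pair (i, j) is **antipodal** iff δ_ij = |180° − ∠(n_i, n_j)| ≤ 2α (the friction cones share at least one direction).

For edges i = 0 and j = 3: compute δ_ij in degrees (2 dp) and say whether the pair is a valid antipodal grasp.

α = atan 0.2 = 11.31°;  2α = 22.62°
edge 0: e_0 = (+0.10, +2.39);  n_0 = (+0.9991, -0.0418)
edge 3: e_3 = (+1.25, -7.15);  n_3 = (-0.9851, -0.1722)
∠(n_0, n_3) = 167.69°
δ = |180° − 167.69°| = 12.31°
12.31° ≤ 2α = 22.62°  →  valid

δ = 12.31°, valid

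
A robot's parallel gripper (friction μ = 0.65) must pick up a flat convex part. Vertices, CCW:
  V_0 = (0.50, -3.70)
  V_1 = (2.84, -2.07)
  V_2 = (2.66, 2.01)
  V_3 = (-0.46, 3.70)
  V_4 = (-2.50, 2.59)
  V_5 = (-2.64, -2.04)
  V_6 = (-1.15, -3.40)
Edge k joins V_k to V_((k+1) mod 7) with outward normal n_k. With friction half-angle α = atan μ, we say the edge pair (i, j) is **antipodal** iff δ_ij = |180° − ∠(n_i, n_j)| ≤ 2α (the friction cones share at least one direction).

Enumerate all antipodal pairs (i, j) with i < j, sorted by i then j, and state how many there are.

α = atan 0.65 = 33.02°;  2α = 66.05°
n_0 = (+0.5716, -0.8205)
n_1 = (+0.9990, +0.0441)
n_2 = (+0.4763, +0.8793)
n_3 = (-0.4779, +0.8784)
n_4 = (-0.9995, +0.0302)
n_5 = (-0.6742, -0.7386)
n_6 = (-0.1789, -0.9839)
  (0,1): δ = 122.33°  ·
  (0,2): δ = 63.30°  ✓
  (0,3): δ = 6.31°  ✓
  (0,4): δ = 53.41°  ✓
  (0,5): δ = 102.75°  ·
  (0,6): δ = 134.83°  ·
  (1,2): δ = 120.97°  ·
  (1,3): δ = 63.97°  ✓
  (1,4): δ = 4.26°  ✓
  (1,5): δ = 45.09°  ✓
  (1,6): δ = 77.17°  ·
  (2,3): δ = 123.01°  ·
  (2,4): δ = 63.29°  ✓
  (2,5): δ = 13.95°  ✓
  (2,6): δ = 18.14°  ✓
  (3,4): δ = 120.28°  ·
  (3,5): δ = 70.94°  ·
  (3,6): δ = 38.86°  ✓
  (4,5): δ = 130.66°  ·
  (4,6): δ = 98.57°  ·
  (5,6): δ = 147.92°  ·
antipodal pairs: 10

count = 10; pairs: (0,2), (0,3), (0,4), (1,3), (1,4), (1,5), (2,4), (2,5), (2,6), (3,6)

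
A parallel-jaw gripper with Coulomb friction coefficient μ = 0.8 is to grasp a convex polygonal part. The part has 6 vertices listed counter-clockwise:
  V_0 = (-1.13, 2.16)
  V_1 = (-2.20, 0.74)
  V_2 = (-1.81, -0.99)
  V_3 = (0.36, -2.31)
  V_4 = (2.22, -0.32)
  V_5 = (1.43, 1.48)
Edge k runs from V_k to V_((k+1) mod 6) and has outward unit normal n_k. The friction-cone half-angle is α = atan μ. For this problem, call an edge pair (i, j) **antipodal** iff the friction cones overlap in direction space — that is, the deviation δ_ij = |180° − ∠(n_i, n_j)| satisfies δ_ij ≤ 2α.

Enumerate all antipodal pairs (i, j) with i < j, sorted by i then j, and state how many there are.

α = atan 0.8 = 38.66°;  2α = 77.32°
n_0 = (-0.7986, +0.6018)
n_1 = (-0.9755, -0.2199)
n_2 = (-0.5197, -0.8544)
n_3 = (+0.7306, -0.6828)
n_4 = (+0.9157, +0.4019)
n_5 = (+0.2567, +0.9665)
  (0,1): δ = 130.30°  ·
  (0,2): δ = 84.31°  ·
  (0,3): δ = 6.07°  ✓
  (0,4): δ = 60.69°  ✓
  (0,5): δ = 112.12°  ·
  (1,2): δ = 134.02°  ·
  (1,3): δ = 55.77°  ✓
  (1,4): δ = 10.99°  ✓
  (1,5): δ = 62.42°  ✓
  (2,3): δ = 101.75°  ·
  (2,4): δ = 34.99°  ✓
  (2,5): δ = 16.44°  ✓
  (3,4): δ = 113.24°  ·
  (3,5): δ = 61.81°  ✓
  (4,5): δ = 128.57°  ·
antipodal pairs: 8

count = 8; pairs: (0,3), (0,4), (1,3), (1,4), (1,5), (2,4), (2,5), (3,5)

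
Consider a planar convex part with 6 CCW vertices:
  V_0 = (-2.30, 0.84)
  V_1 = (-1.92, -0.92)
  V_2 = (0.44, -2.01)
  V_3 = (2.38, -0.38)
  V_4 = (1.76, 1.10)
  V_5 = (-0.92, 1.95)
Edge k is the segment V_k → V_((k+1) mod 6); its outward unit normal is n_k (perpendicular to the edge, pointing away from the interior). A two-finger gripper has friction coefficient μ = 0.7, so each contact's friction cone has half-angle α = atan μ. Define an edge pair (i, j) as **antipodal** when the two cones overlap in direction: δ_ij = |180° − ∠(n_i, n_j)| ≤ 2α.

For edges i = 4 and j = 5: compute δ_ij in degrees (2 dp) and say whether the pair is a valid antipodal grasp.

α = atan 0.7 = 34.99°;  2α = 69.98°
edge 4: e_4 = (-2.68, +0.85);  n_4 = (+0.3023, +0.9532)
edge 5: e_5 = (-1.38, -1.11);  n_5 = (-0.6268, +0.7792)
∠(n_4, n_5) = 56.41°
δ = |180° − 56.41°| = 123.59°
123.59° > 2α = 69.98°  →  invalid

δ = 123.59°, invalid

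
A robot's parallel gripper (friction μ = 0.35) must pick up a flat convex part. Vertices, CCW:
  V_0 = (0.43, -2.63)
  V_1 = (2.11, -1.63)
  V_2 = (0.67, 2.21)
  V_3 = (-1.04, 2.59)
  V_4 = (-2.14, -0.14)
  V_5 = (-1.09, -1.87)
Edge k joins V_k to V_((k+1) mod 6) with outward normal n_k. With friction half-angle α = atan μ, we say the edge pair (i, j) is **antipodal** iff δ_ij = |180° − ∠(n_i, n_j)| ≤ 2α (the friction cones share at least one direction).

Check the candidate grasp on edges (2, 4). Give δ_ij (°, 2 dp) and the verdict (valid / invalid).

δ = 46.22°, invalid

α = atan 0.35 = 19.29°;  2α = 38.58°
edge 2: e_2 = (-1.71, +0.38);  n_2 = (+0.2169, +0.9762)
edge 4: e_4 = (+1.05, -1.73);  n_4 = (-0.8549, -0.5188)
∠(n_2, n_4) = 133.78°
δ = |180° − 133.78°| = 46.22°
46.22° > 2α = 38.58°  →  invalid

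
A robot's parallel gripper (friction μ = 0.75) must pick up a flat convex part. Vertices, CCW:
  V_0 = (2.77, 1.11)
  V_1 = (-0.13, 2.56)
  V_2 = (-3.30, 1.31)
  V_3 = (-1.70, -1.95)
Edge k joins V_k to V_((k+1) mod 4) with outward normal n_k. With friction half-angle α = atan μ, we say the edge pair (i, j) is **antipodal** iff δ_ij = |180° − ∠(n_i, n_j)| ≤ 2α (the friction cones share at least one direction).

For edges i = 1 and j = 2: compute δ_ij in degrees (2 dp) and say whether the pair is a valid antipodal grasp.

δ = 85.38°, invalid

α = atan 0.75 = 36.87°;  2α = 73.74°
edge 1: e_1 = (-3.17, -1.25);  n_1 = (-0.3668, +0.9303)
edge 2: e_2 = (+1.60, -3.26);  n_2 = (-0.8977, -0.4406)
∠(n_1, n_2) = 94.62°
δ = |180° − 94.62°| = 85.38°
85.38° > 2α = 73.74°  →  invalid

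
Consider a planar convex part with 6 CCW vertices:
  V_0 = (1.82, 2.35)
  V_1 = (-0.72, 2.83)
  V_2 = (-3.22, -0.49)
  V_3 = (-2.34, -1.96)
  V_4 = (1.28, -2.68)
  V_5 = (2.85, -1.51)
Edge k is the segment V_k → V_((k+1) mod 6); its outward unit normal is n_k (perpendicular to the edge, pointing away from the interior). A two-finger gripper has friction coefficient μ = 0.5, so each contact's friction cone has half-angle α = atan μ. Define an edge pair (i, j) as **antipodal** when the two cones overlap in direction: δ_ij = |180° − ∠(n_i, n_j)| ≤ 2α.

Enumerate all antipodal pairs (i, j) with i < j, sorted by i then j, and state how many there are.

count = 6; pairs: (0,2), (0,3), (0,4), (1,4), (1,5), (2,5)

α = atan 0.5 = 26.57°;  2α = 53.13°
n_0 = (+0.1857, +0.9826)
n_1 = (-0.7988, +0.6015)
n_2 = (-0.8580, -0.5136)
n_3 = (-0.1951, -0.9808)
n_4 = (+0.5975, -0.8018)
n_5 = (+0.9662, +0.2578)
  (0,1): δ = 116.28°  ·
  (0,2): δ = 48.39°  ✓
  (0,3): δ = 0.55°  ✓
  (0,4): δ = 47.40°  ✓
  (0,5): δ = 115.64°  ·
  (1,2): δ = 112.11°  ·
  (1,3): δ = 64.27°  ·
  (1,4): δ = 16.33°  ✓
  (1,5): δ = 51.92°  ✓
  (2,3): δ = 132.16°  ·
  (2,4): δ = 84.21°  ·
  (2,5): δ = 15.97°  ✓
  (3,4): δ = 132.06°  ·
  (3,5): δ = 63.81°  ·
  (4,5): δ = 111.75°  ·
antipodal pairs: 6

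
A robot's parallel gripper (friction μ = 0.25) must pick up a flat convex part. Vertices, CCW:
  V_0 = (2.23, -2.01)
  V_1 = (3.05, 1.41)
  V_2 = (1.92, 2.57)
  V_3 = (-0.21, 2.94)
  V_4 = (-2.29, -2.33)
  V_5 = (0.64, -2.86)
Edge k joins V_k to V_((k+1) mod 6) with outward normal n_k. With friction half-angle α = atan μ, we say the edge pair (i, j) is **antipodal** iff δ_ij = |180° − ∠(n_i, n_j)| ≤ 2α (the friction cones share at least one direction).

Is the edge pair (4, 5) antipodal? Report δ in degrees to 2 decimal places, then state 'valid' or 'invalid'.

δ = 141.62°, invalid

α = atan 0.25 = 14.04°;  2α = 28.07°
edge 4: e_4 = (+2.93, -0.53);  n_4 = (-0.1780, -0.9840)
edge 5: e_5 = (+1.59, +0.85);  n_5 = (+0.4715, -0.8819)
∠(n_4, n_5) = 38.38°
δ = |180° − 38.38°| = 141.62°
141.62° > 2α = 28.07°  →  invalid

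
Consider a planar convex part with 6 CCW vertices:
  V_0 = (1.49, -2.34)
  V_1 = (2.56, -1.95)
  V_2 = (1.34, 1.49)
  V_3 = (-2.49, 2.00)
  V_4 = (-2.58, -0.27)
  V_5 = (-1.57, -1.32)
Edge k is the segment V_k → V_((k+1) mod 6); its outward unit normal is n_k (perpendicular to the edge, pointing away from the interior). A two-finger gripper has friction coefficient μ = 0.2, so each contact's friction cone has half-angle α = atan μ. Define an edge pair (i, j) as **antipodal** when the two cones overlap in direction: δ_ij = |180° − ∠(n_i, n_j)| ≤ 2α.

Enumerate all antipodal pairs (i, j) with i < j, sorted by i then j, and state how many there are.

α = atan 0.2 = 11.31°;  2α = 22.62°
n_0 = (+0.3424, -0.9395)
n_1 = (+0.9425, +0.3343)
n_2 = (+0.1320, +0.9913)
n_3 = (-0.9992, +0.0396)
n_4 = (-0.7207, -0.6932)
n_5 = (-0.3162, -0.9487)
  (0,1): δ = 90.50°  ·
  (0,2): δ = 27.61°  ·
  (0,3): δ = 67.70°  ·
  (0,4): δ = 113.86°  ·
  (0,5): δ = 141.54°  ·
  (1,2): δ = 117.11°  ·
  (1,3): δ = 21.80°  ✓
  (1,4): δ = 24.36°  ·
  (1,5): δ = 52.04°  ·
  (2,3): δ = 84.69°  ·
  (2,4): δ = 38.53°  ·
  (2,5): δ = 10.85°  ✓
  (3,4): δ = 133.84°  ·
  (3,5): δ = 106.16°  ·
  (4,5): δ = 152.32°  ·
antipodal pairs: 2

count = 2; pairs: (1,3), (2,5)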